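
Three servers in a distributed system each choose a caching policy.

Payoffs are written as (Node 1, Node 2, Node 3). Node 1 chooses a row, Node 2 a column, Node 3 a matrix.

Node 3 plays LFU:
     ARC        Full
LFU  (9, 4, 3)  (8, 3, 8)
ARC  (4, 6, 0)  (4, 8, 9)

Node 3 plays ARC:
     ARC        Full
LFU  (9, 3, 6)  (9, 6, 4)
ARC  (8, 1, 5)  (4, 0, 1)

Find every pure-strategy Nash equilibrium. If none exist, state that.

Node 1 against (ARC, LFU): payoffs 9, 4 → best response LFU.
Node 1 against (ARC, ARC): payoffs 9, 8 → best response LFU.
Node 1 against (Full, LFU): payoffs 8, 4 → best response LFU.
Node 1 against (Full, ARC): payoffs 9, 4 → best response LFU.
Node 2 against (LFU, LFU): payoffs 4, 3 → best response ARC.
Node 2 against (LFU, ARC): payoffs 3, 6 → best response Full.
Node 2 against (ARC, LFU): payoffs 6, 8 → best response Full.
Node 2 against (ARC, ARC): payoffs 1, 0 → best response ARC.
Node 3 against (LFU, ARC): payoffs 3, 6 → best response ARC.
Node 3 against (LFU, Full): payoffs 8, 4 → best response LFU.
Node 3 against (ARC, ARC): payoffs 0, 5 → best response ARC.
Node 3 against (ARC, Full): payoffs 9, 1 → best response LFU.
No profile is a mutual best response for all players.

There is no pure-strategy Nash equilibrium.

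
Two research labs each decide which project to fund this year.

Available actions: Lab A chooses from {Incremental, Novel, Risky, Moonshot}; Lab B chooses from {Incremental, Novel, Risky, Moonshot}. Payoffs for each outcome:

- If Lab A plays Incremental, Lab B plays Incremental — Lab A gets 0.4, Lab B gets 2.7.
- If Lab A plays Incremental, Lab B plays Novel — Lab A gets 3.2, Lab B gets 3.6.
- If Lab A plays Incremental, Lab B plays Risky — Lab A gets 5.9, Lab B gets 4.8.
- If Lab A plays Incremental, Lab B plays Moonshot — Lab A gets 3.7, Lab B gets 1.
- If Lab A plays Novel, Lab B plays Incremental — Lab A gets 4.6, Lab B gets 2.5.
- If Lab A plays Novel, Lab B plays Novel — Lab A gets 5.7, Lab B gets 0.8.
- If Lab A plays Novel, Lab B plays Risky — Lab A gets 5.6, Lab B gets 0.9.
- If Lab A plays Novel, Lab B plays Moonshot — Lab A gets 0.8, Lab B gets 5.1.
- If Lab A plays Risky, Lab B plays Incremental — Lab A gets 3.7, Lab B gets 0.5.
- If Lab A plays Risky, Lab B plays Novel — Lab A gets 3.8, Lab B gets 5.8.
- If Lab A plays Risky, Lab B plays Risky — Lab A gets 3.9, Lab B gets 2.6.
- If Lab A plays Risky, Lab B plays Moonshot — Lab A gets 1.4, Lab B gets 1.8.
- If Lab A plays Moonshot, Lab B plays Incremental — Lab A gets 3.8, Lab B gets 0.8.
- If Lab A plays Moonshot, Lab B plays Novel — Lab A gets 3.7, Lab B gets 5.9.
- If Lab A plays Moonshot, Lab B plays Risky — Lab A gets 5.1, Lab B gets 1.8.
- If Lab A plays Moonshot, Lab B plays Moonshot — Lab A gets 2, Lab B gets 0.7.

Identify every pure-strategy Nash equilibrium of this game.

(Incremental, Risky)

(Incremental, Incremental): Lab A can switch to Novel (0.4 → 4.6). Not NE.
(Incremental, Novel): Lab A can switch to Novel (3.2 → 5.7). Not NE.
(Incremental, Risky): Lab A gets 5.9, best alternative 5.6; Lab B gets 4.8, best alternative 3.6. No profitable deviation — NE.
(Incremental, Moonshot): Lab B can switch to Incremental (1 → 2.7). Not NE.
(Novel, Incremental): Lab B can switch to Moonshot (2.5 → 5.1). Not NE.
(Novel, Novel): Lab B can switch to Incremental (0.8 → 2.5). Not NE.
(Novel, Risky): Lab A can switch to Incremental (5.6 → 5.9). Not NE.
(Novel, Moonshot): Lab A can switch to Incremental (0.8 → 3.7). Not NE.
(Risky, Incremental): Lab A can switch to Novel (3.7 → 4.6). Not NE.
(The remaining 7 profiles each have a profitable deviation by the same check.)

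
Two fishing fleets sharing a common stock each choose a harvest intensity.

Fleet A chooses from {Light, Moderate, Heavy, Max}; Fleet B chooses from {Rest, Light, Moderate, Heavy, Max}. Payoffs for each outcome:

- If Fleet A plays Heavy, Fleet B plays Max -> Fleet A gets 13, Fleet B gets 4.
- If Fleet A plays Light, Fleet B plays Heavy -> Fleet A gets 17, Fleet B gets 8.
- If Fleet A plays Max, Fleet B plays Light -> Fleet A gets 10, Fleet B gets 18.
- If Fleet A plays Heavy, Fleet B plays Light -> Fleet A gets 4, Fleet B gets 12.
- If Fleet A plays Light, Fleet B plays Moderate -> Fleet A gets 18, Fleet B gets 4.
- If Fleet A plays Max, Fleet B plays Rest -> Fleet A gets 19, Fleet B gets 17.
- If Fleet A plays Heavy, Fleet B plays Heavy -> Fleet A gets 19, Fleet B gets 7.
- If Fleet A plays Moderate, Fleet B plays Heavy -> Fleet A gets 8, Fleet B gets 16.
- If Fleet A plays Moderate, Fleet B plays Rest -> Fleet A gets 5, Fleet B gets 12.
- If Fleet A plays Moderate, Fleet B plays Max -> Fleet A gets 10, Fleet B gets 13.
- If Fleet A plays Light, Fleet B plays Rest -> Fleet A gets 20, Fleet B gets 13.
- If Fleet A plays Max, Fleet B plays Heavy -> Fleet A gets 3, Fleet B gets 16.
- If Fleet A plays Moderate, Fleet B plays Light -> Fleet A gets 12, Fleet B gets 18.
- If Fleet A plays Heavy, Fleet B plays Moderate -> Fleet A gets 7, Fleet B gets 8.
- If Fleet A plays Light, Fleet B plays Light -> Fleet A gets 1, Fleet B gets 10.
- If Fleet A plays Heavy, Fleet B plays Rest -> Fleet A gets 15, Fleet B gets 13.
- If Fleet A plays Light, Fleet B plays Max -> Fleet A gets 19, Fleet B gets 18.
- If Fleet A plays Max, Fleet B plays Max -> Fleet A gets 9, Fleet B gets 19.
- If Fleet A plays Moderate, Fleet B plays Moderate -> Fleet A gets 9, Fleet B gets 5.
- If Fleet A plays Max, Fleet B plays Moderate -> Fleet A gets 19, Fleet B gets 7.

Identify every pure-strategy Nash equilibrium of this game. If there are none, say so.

(Light, Max); (Moderate, Light)

Fleet A against Rest: payoffs 20, 5, 15, 19 → best response Light.
Fleet A against Light: payoffs 1, 12, 4, 10 → best response Moderate.
Fleet A against Moderate: payoffs 18, 9, 7, 19 → best response Max.
Fleet A against Heavy: payoffs 17, 8, 19, 3 → best response Heavy.
Fleet A against Max: payoffs 19, 10, 13, 9 → best response Light.
Fleet B against Light: payoffs 13, 10, 4, 8, 18 → best response Max.
Fleet B against Moderate: payoffs 12, 18, 5, 16, 13 → best response Light.
Fleet B against Heavy: payoffs 13, 12, 8, 7, 4 → best response Rest.
Fleet B against Max: payoffs 17, 18, 7, 16, 19 → best response Max.
Mutual best responses: (Light, Max); (Moderate, Light).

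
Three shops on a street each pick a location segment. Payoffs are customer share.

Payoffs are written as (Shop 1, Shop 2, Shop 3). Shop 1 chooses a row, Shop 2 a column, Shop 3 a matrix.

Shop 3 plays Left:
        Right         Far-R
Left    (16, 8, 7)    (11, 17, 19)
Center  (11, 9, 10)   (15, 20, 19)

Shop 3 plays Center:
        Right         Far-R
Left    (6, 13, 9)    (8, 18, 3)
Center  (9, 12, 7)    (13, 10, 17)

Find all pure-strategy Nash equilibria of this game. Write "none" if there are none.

The unique pure-strategy Nash equilibrium is (Center, Far-R, Left).

(Left, Right, Left): Shop 2 can switch to Far-R (8 → 17). Not NE.
(Left, Right, Center): Shop 1 can switch to Center (6 → 9). Not NE.
(Left, Far-R, Left): Shop 1 can switch to Center (11 → 15). Not NE.
(Left, Far-R, Center): Shop 1 can switch to Center (8 → 13). Not NE.
(Center, Right, Left): Shop 1 can switch to Left (11 → 16). Not NE.
(Center, Right, Center): Shop 3 can switch to Left (7 → 10). Not NE.
(Center, Far-R, Left): Shop 1 gets 15, best alternative 11; Shop 2 gets 20, best alternative 9; Shop 3 gets 19, best alternative 17. No profitable deviation — NE.
(The remaining 1 profile has a profitable deviation by the same check.)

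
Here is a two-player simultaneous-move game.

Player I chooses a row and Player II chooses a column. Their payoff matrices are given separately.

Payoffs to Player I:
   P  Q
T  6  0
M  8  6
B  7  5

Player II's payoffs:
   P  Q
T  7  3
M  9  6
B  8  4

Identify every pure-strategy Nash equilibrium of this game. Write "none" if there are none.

Mark each player's best response to every combination of opponents' strategies; a profile where every player is best-responding is a pure Nash equilibrium.
Player I against P: payoffs 6, 8, 7 → best response M.
Player I against Q: payoffs 0, 6, 5 → best response M.
Player II against T: payoffs 7, 3 → best response P.
Player II against M: payoffs 9, 6 → best response P.
Player II against B: payoffs 8, 4 → best response P.
Mutual best responses: (M, P).

(M, P)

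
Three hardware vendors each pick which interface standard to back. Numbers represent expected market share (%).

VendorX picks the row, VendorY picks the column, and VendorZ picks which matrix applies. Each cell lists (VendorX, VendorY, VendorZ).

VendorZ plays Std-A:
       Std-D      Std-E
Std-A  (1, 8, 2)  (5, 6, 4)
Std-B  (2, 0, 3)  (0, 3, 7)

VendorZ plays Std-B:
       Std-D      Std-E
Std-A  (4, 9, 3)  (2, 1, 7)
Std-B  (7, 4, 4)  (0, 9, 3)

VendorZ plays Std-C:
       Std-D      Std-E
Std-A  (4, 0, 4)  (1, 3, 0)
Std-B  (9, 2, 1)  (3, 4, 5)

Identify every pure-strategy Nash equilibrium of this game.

This game has no pure Nash equilibrium.

Mark each player's best response to every combination of opponents' strategies; a profile where every player is best-responding is a pure Nash equilibrium.
VendorX against (Std-D, Std-A): payoffs 1, 2 → best response Std-B.
VendorX against (Std-D, Std-B): payoffs 4, 7 → best response Std-B.
VendorX against (Std-D, Std-C): payoffs 4, 9 → best response Std-B.
VendorX against (Std-E, Std-A): payoffs 5, 0 → best response Std-A.
VendorX against (Std-E, Std-B): payoffs 2, 0 → best response Std-A.
VendorX against (Std-E, Std-C): payoffs 1, 3 → best response Std-B.
VendorY against (Std-A, Std-A): payoffs 8, 6 → best response Std-D.
VendorY against (Std-A, Std-B): payoffs 9, 1 → best response Std-D.
VendorY against (Std-A, Std-C): payoffs 0, 3 → best response Std-E.
VendorY against (Std-B, Std-A): payoffs 0, 3 → best response Std-E.
VendorY against (Std-B, Std-B): payoffs 4, 9 → best response Std-E.
VendorY against (Std-B, Std-C): payoffs 2, 4 → best response Std-E.
VendorZ against (Std-A, Std-D): payoffs 2, 3, 4 → best response Std-C.
VendorZ against (Std-A, Std-E): payoffs 4, 7, 0 → best response Std-B.
VendorZ against (Std-B, Std-D): payoffs 3, 4, 1 → best response Std-B.
VendorZ against (Std-B, Std-E): payoffs 7, 3, 5 → best response Std-A.
No profile is a mutual best response for all players.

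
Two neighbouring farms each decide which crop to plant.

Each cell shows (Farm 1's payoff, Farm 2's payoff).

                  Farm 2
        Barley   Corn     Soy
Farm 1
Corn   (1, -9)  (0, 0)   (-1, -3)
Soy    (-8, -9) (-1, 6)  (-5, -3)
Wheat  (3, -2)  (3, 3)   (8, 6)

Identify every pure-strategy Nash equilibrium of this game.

Farm 1 against Barley: payoffs 1, -8, 3 → best response Wheat.
Farm 1 against Corn: payoffs 0, -1, 3 → best response Wheat.
Farm 1 against Soy: payoffs -1, -5, 8 → best response Wheat.
Farm 2 against Corn: payoffs -9, 0, -3 → best response Corn.
Farm 2 against Soy: payoffs -9, 6, -3 → best response Corn.
Farm 2 against Wheat: payoffs -2, 3, 6 → best response Soy.
Mutual best responses: (Wheat, Soy).

(Wheat, Soy)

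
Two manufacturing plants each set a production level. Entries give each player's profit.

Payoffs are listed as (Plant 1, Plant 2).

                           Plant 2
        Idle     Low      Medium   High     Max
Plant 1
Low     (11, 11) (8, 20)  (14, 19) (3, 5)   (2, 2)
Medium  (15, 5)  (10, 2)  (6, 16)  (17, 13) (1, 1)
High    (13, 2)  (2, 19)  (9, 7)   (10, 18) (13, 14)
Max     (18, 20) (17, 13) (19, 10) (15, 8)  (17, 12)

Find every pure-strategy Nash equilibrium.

(Low, Idle): Plant 1 can switch to Medium (11 → 15). Not NE.
(Low, Low): Plant 1 can switch to Medium (8 → 10). Not NE.
(Low, Medium): Plant 1 can switch to Max (14 → 19). Not NE.
(Low, High): Plant 1 can switch to Medium (3 → 17). Not NE.
(Low, Max): Plant 1 can switch to High (2 → 13). Not NE.
(Medium, Idle): Plant 1 can switch to Max (15 → 18). Not NE.
(Medium, Low): Plant 1 can switch to Max (10 → 17). Not NE.
(Medium, Medium): Plant 1 can switch to Low (6 → 14). Not NE.
(Max, Idle): Plant 1 gets 18, best alternative 15; Plant 2 gets 20, best alternative 13. No profitable deviation — NE.
(The remaining 11 profiles each have a profitable deviation by the same check.)

The unique pure-strategy Nash equilibrium is (Max, Idle).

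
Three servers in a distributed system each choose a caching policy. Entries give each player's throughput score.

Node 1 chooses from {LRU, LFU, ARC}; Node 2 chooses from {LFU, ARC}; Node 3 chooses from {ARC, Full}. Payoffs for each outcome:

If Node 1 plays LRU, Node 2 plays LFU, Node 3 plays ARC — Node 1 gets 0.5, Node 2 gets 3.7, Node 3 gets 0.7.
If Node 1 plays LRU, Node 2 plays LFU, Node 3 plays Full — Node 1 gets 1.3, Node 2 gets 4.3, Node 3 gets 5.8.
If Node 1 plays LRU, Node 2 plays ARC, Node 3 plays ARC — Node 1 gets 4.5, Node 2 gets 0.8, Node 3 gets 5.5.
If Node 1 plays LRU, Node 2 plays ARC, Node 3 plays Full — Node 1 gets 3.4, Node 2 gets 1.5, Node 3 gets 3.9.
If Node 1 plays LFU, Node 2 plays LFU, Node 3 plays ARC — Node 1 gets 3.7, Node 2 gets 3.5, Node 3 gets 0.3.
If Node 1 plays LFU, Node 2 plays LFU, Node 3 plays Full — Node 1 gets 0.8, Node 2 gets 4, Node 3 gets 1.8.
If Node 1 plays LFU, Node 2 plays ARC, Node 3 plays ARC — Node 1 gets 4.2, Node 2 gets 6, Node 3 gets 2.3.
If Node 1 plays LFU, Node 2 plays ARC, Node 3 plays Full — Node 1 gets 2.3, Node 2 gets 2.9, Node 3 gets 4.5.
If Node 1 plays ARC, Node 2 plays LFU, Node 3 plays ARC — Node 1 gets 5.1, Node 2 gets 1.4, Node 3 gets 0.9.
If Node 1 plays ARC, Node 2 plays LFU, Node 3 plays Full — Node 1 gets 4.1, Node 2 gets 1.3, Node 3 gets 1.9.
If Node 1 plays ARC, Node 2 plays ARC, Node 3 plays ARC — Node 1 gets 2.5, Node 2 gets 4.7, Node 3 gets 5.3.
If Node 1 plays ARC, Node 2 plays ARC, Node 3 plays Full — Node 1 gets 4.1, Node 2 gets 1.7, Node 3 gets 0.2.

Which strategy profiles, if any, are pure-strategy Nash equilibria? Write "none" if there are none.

There is no pure-strategy Nash equilibrium.

(LRU, LFU, ARC): Node 1 can switch to LFU (0.5 → 3.7). Not NE.
(LRU, LFU, Full): Node 1 can switch to ARC (1.3 → 4.1). Not NE.
(LRU, ARC, ARC): Node 2 can switch to LFU (0.8 → 3.7). Not NE.
(LRU, ARC, Full): Node 1 can switch to ARC (3.4 → 4.1). Not NE.
(LFU, LFU, ARC): Node 1 can switch to ARC (3.7 → 5.1). Not NE.
(LFU, LFU, Full): Node 1 can switch to LRU (0.8 → 1.3). Not NE.
(LFU, ARC, ARC): Node 1 can switch to LRU (4.2 → 4.5). Not NE.
(LFU, ARC, Full): Node 1 can switch to LRU (2.3 → 3.4). Not NE.
(ARC, LFU, ARC): Node 2 can switch to ARC (1.4 → 4.7). Not NE.
(ARC, LFU, Full): Node 2 can switch to ARC (1.3 → 1.7). Not NE.
(ARC, ARC, ARC): Node 1 can switch to LRU (2.5 → 4.5). Not NE.
(ARC, ARC, Full): Node 3 can switch to ARC (0.2 → 5.3). Not NE.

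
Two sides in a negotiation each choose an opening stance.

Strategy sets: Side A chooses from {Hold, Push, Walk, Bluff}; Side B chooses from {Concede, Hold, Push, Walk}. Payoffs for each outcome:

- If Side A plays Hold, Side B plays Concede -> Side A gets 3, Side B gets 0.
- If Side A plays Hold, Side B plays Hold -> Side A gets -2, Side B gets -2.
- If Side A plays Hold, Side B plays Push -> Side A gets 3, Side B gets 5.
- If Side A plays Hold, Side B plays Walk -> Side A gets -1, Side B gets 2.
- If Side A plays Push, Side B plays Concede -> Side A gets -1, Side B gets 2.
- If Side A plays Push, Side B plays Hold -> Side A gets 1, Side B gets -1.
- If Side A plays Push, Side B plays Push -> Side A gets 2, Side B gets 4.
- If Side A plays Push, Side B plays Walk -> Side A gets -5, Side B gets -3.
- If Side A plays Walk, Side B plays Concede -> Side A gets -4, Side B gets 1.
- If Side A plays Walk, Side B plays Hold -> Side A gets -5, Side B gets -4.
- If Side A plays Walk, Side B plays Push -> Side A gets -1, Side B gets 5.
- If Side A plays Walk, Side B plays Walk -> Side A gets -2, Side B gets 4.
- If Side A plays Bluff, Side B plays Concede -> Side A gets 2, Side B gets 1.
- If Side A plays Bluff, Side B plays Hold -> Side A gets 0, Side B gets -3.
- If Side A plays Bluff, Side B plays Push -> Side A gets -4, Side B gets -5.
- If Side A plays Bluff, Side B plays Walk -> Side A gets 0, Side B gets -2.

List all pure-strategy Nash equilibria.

For each strategy profile, look for a profitable unilateral deviation.
(Hold, Concede): Side B can switch to Push (0 → 5). Not NE.
(Hold, Hold): Side A can switch to Push (-2 → 1). Not NE.
(Hold, Push): Side A gets 3, best alternative 2; Side B gets 5, best alternative 2. No profitable deviation — NE.
(Hold, Walk): Side A can switch to Bluff (-1 → 0). Not NE.
(Push, Concede): Side A can switch to Hold (-1 → 3). Not NE.
(Push, Hold): Side B can switch to Concede (-1 → 2). Not NE.
(Push, Push): Side A can switch to Hold (2 → 3). Not NE.
(The remaining 9 profiles each have a profitable deviation by the same check.)

Pure NE: (Hold, Push)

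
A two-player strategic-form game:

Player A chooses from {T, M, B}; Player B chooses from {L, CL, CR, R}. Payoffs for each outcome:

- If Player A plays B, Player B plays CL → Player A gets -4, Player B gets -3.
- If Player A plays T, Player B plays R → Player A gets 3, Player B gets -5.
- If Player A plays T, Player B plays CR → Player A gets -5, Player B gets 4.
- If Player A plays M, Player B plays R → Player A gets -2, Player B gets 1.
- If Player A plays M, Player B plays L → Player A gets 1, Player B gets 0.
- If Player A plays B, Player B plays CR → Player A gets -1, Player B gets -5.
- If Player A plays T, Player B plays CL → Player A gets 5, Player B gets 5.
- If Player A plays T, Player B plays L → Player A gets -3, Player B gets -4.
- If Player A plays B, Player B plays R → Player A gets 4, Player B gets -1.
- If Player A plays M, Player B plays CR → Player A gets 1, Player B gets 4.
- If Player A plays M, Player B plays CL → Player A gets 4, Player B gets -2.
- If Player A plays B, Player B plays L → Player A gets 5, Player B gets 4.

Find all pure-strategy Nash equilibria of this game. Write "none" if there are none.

(T, CL); (M, CR); (B, L)

(T, L): Player A can switch to M (-3 → 1). Not NE.
(T, CL): Player A gets 5, best alternative 4; Player B gets 5, best alternative 4. No profitable deviation — NE.
(T, CR): Player A can switch to M (-5 → 1). Not NE.
(T, R): Player A can switch to B (3 → 4). Not NE.
(M, L): Player A can switch to B (1 → 5). Not NE.
(M, CL): Player A can switch to T (4 → 5). Not NE.
(M, CR): Player A gets 1, best alternative -1; Player B gets 4, best alternative 1. No profitable deviation — NE.
(M, R): Player A can switch to T (-2 → 3). Not NE.
(B, L): Player A gets 5, best alternative 1; Player B gets 4, best alternative -1. No profitable deviation — NE.
(B, CL): Player A can switch to T (-4 → 5). Not NE.
(B, CR): Player A can switch to M (-1 → 1). Not NE.
(B, R): Player B can switch to L (-1 → 4). Not NE.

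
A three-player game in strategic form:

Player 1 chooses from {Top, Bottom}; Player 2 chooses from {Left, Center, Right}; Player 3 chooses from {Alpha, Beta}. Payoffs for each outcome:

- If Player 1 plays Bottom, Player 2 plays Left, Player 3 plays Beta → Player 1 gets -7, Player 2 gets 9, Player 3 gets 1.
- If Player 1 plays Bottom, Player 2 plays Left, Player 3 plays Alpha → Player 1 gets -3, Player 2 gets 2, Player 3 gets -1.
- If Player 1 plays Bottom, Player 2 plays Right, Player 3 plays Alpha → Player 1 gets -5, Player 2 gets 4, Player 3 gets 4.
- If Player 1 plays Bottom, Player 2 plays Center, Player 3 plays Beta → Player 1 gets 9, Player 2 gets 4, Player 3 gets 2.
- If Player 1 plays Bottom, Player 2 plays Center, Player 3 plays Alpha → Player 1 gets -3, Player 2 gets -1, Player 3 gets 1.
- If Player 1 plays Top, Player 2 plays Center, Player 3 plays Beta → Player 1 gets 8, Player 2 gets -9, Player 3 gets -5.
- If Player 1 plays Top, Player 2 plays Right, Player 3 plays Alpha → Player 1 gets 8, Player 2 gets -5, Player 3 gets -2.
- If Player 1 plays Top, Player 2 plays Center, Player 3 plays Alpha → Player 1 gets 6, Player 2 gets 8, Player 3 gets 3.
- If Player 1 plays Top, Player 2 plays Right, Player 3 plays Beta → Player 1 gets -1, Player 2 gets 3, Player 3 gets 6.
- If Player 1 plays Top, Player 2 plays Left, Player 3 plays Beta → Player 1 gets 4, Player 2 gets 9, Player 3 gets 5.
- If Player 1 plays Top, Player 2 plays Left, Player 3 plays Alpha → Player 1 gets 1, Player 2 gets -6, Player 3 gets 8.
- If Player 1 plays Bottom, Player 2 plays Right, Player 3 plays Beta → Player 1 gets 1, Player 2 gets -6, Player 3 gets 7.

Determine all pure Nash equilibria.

For each strategy profile, look for a profitable unilateral deviation.
(Top, Left, Alpha): Player 2 can switch to Center (-6 → 8). Not NE.
(Top, Left, Beta): Player 3 can switch to Alpha (5 → 8). Not NE.
(Top, Center, Alpha): Player 1 gets 6, best alternative -3; Player 2 gets 8, best alternative -5; Player 3 gets 3, best alternative -5. No profitable deviation — NE.
(Top, Center, Beta): Player 1 can switch to Bottom (8 → 9). Not NE.
(Top, Right, Alpha): Player 2 can switch to Center (-5 → 8). Not NE.
(Top, Right, Beta): Player 1 can switch to Bottom (-1 → 1). Not NE.
(Bottom, Left, Alpha): Player 1 can switch to Top (-3 → 1). Not NE.
(Bottom, Left, Beta): Player 1 can switch to Top (-7 → 4). Not NE.
(Bottom, Center, Alpha): Player 1 can switch to Top (-3 → 6). Not NE.
(The remaining 3 profiles each have a profitable deviation by the same check.)

The unique pure-strategy Nash equilibrium is (Top, Center, Alpha).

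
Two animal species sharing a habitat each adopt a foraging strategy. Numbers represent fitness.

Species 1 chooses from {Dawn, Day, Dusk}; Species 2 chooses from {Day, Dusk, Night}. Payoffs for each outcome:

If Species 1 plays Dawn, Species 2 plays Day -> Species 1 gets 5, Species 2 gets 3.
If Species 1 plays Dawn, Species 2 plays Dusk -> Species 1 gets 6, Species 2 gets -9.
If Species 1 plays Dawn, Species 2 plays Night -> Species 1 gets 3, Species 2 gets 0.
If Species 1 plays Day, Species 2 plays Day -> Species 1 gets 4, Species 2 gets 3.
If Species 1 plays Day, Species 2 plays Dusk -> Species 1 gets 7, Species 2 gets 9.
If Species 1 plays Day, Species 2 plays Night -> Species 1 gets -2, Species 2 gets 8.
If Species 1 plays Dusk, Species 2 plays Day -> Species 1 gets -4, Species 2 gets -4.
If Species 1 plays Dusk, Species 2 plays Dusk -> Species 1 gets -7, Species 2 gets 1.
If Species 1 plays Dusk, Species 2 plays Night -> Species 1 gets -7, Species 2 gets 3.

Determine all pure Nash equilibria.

Species 1 against Day: payoffs 5, 4, -4 → best response Dawn.
Species 1 against Dusk: payoffs 6, 7, -7 → best response Day.
Species 1 against Night: payoffs 3, -2, -7 → best response Dawn.
Species 2 against Dawn: payoffs 3, -9, 0 → best response Day.
Species 2 against Day: payoffs 3, 9, 8 → best response Dusk.
Species 2 against Dusk: payoffs -4, 1, 3 → best response Night.
Mutual best responses: (Dawn, Day); (Day, Dusk).

(Dawn, Day) and (Day, Dusk)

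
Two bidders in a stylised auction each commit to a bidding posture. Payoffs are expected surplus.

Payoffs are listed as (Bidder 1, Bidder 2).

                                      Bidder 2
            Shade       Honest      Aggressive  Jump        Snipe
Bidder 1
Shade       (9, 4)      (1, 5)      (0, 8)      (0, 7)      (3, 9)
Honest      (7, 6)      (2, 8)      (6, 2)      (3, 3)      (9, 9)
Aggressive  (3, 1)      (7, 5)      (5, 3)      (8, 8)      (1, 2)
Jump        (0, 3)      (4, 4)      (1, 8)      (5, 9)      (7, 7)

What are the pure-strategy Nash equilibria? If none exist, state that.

(Honest, Snipe), (Aggressive, Jump)

(Shade, Shade): Bidder 2 can switch to Honest (4 → 5). Not NE.
(Shade, Honest): Bidder 1 can switch to Honest (1 → 2). Not NE.
(Shade, Aggressive): Bidder 1 can switch to Honest (0 → 6). Not NE.
(Shade, Jump): Bidder 1 can switch to Honest (0 → 3). Not NE.
(Shade, Snipe): Bidder 1 can switch to Honest (3 → 9). Not NE.
(Honest, Shade): Bidder 1 can switch to Shade (7 → 9). Not NE.
(Honest, Honest): Bidder 1 can switch to Aggressive (2 → 7). Not NE.
(Honest, Aggressive): Bidder 2 can switch to Shade (2 → 6). Not NE.
(Honest, Jump): Bidder 1 can switch to Aggressive (3 → 8). Not NE.
(Honest, Snipe): Bidder 1 gets 9, best alternative 7; Bidder 2 gets 9, best alternative 8. No profitable deviation — NE.
(Aggressive, Shade): Bidder 1 can switch to Shade (3 → 9). Not NE.
(Aggressive, Honest): Bidder 2 can switch to Jump (5 → 8). Not NE.
(Aggressive, Aggressive): Bidder 1 can switch to Honest (5 → 6). Not NE.
(Aggressive, Jump): Bidder 1 gets 8, best alternative 5; Bidder 2 gets 8, best alternative 5. No profitable deviation — NE.
(The remaining 6 profiles each have a profitable deviation by the same check.)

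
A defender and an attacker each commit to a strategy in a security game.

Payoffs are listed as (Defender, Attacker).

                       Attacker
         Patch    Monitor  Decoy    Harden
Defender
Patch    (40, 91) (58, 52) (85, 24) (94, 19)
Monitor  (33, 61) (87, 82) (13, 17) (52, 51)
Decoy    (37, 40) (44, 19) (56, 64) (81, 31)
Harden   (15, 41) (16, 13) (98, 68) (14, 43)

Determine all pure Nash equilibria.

For each player, find the best response to each opponent profile; mutual best responses are the pure NE.
Defender against Patch: payoffs 40, 33, 37, 15 → best response Patch.
Defender against Monitor: payoffs 58, 87, 44, 16 → best response Monitor.
Defender against Decoy: payoffs 85, 13, 56, 98 → best response Harden.
Defender against Harden: payoffs 94, 52, 81, 14 → best response Patch.
Attacker against Patch: payoffs 91, 52, 24, 19 → best response Patch.
Attacker against Monitor: payoffs 61, 82, 17, 51 → best response Monitor.
Attacker against Decoy: payoffs 40, 19, 64, 31 → best response Decoy.
Attacker against Harden: payoffs 41, 13, 68, 43 → best response Decoy.
Mutual best responses: (Patch, Patch); (Monitor, Monitor); (Harden, Decoy).

The pure Nash equilibria are (Patch, Patch), (Monitor, Monitor), (Harden, Decoy).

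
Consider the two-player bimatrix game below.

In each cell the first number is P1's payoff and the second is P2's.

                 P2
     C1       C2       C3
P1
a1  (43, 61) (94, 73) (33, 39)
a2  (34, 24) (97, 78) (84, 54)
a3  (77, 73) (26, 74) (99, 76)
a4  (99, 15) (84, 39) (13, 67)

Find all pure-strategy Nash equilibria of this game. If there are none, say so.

(a2, C2), (a3, C3)

(a1, C1): P1 can switch to a3 (43 → 77). Not NE.
(a1, C2): P1 can switch to a2 (94 → 97). Not NE.
(a1, C3): P1 can switch to a2 (33 → 84). Not NE.
(a2, C1): P1 can switch to a1 (34 → 43). Not NE.
(a2, C2): P1 gets 97, best alternative 94; P2 gets 78, best alternative 54. No profitable deviation — NE.
(a2, C3): P1 can switch to a3 (84 → 99). Not NE.
(a3, C1): P1 can switch to a4 (77 → 99). Not NE.
(a3, C2): P1 can switch to a1 (26 → 94). Not NE.
(a3, C3): P1 gets 99, best alternative 84; P2 gets 76, best alternative 74. No profitable deviation — NE.
(a4, C1): P2 can switch to C2 (15 → 39). Not NE.
(The remaining 2 profiles each have a profitable deviation by the same check.)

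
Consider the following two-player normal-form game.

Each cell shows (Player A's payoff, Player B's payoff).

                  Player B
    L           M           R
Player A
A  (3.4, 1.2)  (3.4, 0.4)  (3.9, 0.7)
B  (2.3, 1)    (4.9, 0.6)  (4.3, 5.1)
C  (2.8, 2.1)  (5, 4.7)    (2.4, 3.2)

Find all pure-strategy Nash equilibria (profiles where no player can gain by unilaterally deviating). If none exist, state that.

The pure Nash equilibria are (A, L) and (B, R) and (C, M).

Player A against L: payoffs 3.4, 2.3, 2.8 → best response A.
Player A against M: payoffs 3.4, 4.9, 5 → best response C.
Player A against R: payoffs 3.9, 4.3, 2.4 → best response B.
Player B against A: payoffs 1.2, 0.4, 0.7 → best response L.
Player B against B: payoffs 1, 0.6, 5.1 → best response R.
Player B against C: payoffs 2.1, 4.7, 3.2 → best response M.
Mutual best responses: (A, L); (B, R); (C, M).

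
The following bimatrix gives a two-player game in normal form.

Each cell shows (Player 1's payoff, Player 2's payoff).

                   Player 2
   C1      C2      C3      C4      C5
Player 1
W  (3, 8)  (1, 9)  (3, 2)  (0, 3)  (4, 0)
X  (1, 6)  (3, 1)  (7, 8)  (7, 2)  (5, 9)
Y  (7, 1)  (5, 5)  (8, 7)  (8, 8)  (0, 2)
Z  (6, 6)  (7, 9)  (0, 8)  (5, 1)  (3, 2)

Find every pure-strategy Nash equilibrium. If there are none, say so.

(W, C1): Player 1 can switch to Y (3 → 7). Not NE.
(W, C2): Player 1 can switch to X (1 → 3). Not NE.
(W, C3): Player 1 can switch to X (3 → 7). Not NE.
(W, C4): Player 1 can switch to X (0 → 7). Not NE.
(W, C5): Player 1 can switch to X (4 → 5). Not NE.
(X, C1): Player 1 can switch to W (1 → 3). Not NE.
(X, C2): Player 1 can switch to Y (3 → 5). Not NE.
(X, C3): Player 1 can switch to Y (7 → 8). Not NE.
(X, C4): Player 1 can switch to Y (7 → 8). Not NE.
(X, C5): Player 1 gets 5, best alternative 4; Player 2 gets 9, best alternative 8. No profitable deviation — NE.
(Y, C1): Player 2 can switch to C2 (1 → 5). Not NE.
(Y, C2): Player 1 can switch to Z (5 → 7). Not NE.
(Y, C3): Player 2 can switch to C4 (7 → 8). Not NE.
(Y, C4): Player 1 gets 8, best alternative 7; Player 2 gets 8, best alternative 7. No profitable deviation — NE.
(Z, C2): Player 1 gets 7, best alternative 5; Player 2 gets 9, best alternative 8. No profitable deviation — NE.
(The remaining 5 profiles each have a profitable deviation by the same check.)

Pure-strategy Nash equilibria: (X, C5), (Y, C4), (Z, C2)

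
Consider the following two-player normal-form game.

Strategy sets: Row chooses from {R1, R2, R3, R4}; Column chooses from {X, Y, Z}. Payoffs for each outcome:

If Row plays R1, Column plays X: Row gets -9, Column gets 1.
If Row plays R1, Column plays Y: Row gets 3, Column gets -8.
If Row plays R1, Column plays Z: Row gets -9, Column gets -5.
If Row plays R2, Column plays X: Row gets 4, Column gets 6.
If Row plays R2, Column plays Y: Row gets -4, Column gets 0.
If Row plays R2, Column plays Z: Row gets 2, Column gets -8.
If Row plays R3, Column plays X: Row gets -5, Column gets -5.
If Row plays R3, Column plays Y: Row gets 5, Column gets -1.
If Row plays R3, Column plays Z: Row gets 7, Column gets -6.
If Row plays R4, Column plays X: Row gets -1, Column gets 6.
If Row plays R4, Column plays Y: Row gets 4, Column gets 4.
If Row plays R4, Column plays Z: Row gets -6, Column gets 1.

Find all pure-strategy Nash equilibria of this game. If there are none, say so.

Row against X: payoffs -9, 4, -5, -1 → best response R2.
Row against Y: payoffs 3, -4, 5, 4 → best response R3.
Row against Z: payoffs -9, 2, 7, -6 → best response R3.
Column against R1: payoffs 1, -8, -5 → best response X.
Column against R2: payoffs 6, 0, -8 → best response X.
Column against R3: payoffs -5, -1, -6 → best response Y.
Column against R4: payoffs 6, 4, 1 → best response X.
Mutual best responses: (R2, X); (R3, Y).

The pure Nash equilibria are (R2, X), (R3, Y).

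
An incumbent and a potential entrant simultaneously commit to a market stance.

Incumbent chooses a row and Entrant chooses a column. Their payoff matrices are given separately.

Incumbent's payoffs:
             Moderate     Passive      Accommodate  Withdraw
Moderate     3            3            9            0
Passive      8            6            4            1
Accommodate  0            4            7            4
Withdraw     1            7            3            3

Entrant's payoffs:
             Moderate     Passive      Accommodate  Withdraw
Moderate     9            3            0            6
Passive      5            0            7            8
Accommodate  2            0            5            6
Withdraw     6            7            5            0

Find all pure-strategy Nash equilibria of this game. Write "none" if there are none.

(Moderate, Moderate): Incumbent can switch to Passive (3 → 8). Not NE.
(Moderate, Passive): Incumbent can switch to Passive (3 → 6). Not NE.
(Moderate, Accommodate): Entrant can switch to Moderate (0 → 9). Not NE.
(Moderate, Withdraw): Incumbent can switch to Passive (0 → 1). Not NE.
(Passive, Moderate): Entrant can switch to Accommodate (5 → 7). Not NE.
(Passive, Passive): Incumbent can switch to Withdraw (6 → 7). Not NE.
(Passive, Accommodate): Incumbent can switch to Moderate (4 → 9). Not NE.
(Passive, Withdraw): Incumbent can switch to Accommodate (1 → 4). Not NE.
(Accommodate, Moderate): Incumbent can switch to Moderate (0 → 3). Not NE.
(Accommodate, Passive): Incumbent can switch to Passive (4 → 6). Not NE.
(Accommodate, Accommodate): Incumbent can switch to Moderate (7 → 9). Not NE.
(Accommodate, Withdraw): Incumbent gets 4, best alternative 3; Entrant gets 6, best alternative 5. No profitable deviation — NE.
(Withdraw, Moderate): Incumbent can switch to Moderate (1 → 3). Not NE.
(Withdraw, Passive): Incumbent gets 7, best alternative 6; Entrant gets 7, best alternative 6. No profitable deviation — NE.
(The remaining 2 profiles each have a profitable deviation by the same check.)

The pure Nash equilibria are (Accommodate, Withdraw), (Withdraw, Passive).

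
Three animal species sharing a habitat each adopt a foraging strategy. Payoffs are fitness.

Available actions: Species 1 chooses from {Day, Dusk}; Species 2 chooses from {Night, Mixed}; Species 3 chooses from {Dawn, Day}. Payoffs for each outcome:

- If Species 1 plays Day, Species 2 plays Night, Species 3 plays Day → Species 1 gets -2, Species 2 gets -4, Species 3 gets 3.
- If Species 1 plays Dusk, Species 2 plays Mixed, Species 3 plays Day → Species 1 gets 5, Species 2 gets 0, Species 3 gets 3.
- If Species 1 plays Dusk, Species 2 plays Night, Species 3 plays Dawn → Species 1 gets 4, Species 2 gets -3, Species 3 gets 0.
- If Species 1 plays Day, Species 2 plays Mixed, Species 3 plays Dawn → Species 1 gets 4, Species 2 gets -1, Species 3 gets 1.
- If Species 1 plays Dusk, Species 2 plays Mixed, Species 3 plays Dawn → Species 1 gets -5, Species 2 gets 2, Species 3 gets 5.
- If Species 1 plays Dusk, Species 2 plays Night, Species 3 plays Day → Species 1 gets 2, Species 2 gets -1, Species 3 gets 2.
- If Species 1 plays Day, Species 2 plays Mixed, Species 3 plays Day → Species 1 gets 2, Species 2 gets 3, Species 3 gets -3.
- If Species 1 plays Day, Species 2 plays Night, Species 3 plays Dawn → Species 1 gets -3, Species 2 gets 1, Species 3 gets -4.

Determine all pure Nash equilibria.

(Day, Night, Dawn): Species 1 can switch to Dusk (-3 → 4). Not NE.
(Day, Night, Day): Species 1 can switch to Dusk (-2 → 2). Not NE.
(Day, Mixed, Dawn): Species 2 can switch to Night (-1 → 1). Not NE.
(Day, Mixed, Day): Species 1 can switch to Dusk (2 → 5). Not NE.
(Dusk, Night, Dawn): Species 2 can switch to Mixed (-3 → 2). Not NE.
(Dusk, Night, Day): Species 2 can switch to Mixed (-1 → 0). Not NE.
(Dusk, Mixed, Dawn): Species 1 can switch to Day (-5 → 4). Not NE.
(Dusk, Mixed, Day): Species 3 can switch to Dawn (3 → 5). Not NE.

This game has no pure Nash equilibrium.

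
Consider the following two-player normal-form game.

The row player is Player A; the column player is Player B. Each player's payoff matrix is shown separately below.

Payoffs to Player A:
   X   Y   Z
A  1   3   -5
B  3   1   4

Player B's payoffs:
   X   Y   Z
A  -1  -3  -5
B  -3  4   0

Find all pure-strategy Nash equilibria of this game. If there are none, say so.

(A, X): Player A can switch to B (1 → 3). Not NE.
(A, Y): Player B can switch to X (-3 → -1). Not NE.
(A, Z): Player A can switch to B (-5 → 4). Not NE.
(B, X): Player B can switch to Y (-3 → 4). Not NE.
(B, Y): Player A can switch to A (1 → 3). Not NE.
(B, Z): Player B can switch to Y (0 → 4). Not NE.

none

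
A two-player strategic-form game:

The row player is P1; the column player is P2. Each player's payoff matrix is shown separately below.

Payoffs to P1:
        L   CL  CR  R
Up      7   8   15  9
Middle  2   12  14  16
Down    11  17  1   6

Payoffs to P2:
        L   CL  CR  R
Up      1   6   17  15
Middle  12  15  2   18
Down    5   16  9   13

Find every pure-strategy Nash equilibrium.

The pure Nash equilibria are (Up, CR); (Middle, R); (Down, CL).

Check each profile: it is a Nash equilibrium iff no player can strictly gain by switching unilaterally.
(Up, L): P1 can switch to Down (7 → 11). Not NE.
(Up, CL): P1 can switch to Middle (8 → 12). Not NE.
(Up, CR): P1 gets 15, best alternative 14; P2 gets 17, best alternative 15. No profitable deviation — NE.
(Up, R): P1 can switch to Middle (9 → 16). Not NE.
(Middle, L): P1 can switch to Up (2 → 7). Not NE.
(Middle, CL): P1 can switch to Down (12 → 17). Not NE.
(Middle, CR): P1 can switch to Up (14 → 15). Not NE.
(Middle, R): P1 gets 16, best alternative 9; P2 gets 18, best alternative 15. No profitable deviation — NE.
(Down, L): P2 can switch to CL (5 → 16). Not NE.
(Down, CL): P1 gets 17, best alternative 12; P2 gets 16, best alternative 13. No profitable deviation — NE.
(Down, CR): P1 can switch to Up (1 → 15). Not NE.
(The remaining 1 profile has a profitable deviation by the same check.)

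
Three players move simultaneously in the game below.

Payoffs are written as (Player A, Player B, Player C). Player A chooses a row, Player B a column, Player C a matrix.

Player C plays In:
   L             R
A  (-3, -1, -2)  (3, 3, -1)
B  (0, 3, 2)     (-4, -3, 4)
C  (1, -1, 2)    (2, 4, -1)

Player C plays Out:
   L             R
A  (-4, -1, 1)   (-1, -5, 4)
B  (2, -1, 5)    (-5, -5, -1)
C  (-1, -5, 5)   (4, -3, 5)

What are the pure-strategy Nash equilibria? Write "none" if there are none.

(B, L, Out) and (C, R, Out)

Mark each player's best response to every combination of opponents' strategies; a profile where every player is best-responding is a pure Nash equilibrium.
Player A against (L, In): payoffs -3, 0, 1 → best response C.
Player A against (L, Out): payoffs -4, 2, -1 → best response B.
Player A against (R, In): payoffs 3, -4, 2 → best response A.
Player A against (R, Out): payoffs -1, -5, 4 → best response C.
Player B against (A, In): payoffs -1, 3 → best response R.
Player B against (A, Out): payoffs -1, -5 → best response L.
Player B against (B, In): payoffs 3, -3 → best response L.
Player B against (B, Out): payoffs -1, -5 → best response L.
Player B against (C, In): payoffs -1, 4 → best response R.
Player B against (C, Out): payoffs -5, -3 → best response R.
Player C against (A, L): payoffs -2, 1 → best response Out.
Player C against (A, R): payoffs -1, 4 → best response Out.
Player C against (B, L): payoffs 2, 5 → best response Out.
Player C against (B, R): payoffs 4, -1 → best response In.
Player C against (C, L): payoffs 2, 5 → best response Out.
Player C against (C, R): payoffs -1, 5 → best response Out.
Mutual best responses: (B, L, Out); (C, R, Out).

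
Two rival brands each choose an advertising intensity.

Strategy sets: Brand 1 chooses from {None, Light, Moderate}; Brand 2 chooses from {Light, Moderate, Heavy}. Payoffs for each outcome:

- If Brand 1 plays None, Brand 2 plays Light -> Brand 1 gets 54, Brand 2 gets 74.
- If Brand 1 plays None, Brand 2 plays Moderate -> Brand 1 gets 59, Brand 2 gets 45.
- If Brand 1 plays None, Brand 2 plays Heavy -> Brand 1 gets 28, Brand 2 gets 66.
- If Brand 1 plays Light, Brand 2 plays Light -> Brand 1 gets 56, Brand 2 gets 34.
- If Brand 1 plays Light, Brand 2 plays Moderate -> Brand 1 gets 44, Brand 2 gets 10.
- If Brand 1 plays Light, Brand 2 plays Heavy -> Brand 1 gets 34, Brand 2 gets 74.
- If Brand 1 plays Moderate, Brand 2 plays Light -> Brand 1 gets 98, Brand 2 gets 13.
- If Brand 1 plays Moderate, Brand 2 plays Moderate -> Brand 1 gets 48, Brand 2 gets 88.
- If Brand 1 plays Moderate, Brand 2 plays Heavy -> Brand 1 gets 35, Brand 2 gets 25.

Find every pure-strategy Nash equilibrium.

Check each profile: it is a Nash equilibrium iff no player can strictly gain by switching unilaterally.
(None, Light): Brand 1 can switch to Light (54 → 56). Not NE.
(None, Moderate): Brand 2 can switch to Light (45 → 74). Not NE.
(None, Heavy): Brand 1 can switch to Light (28 → 34). Not NE.
(Light, Light): Brand 1 can switch to Moderate (56 → 98). Not NE.
(Light, Moderate): Brand 1 can switch to None (44 → 59). Not NE.
(Light, Heavy): Brand 1 can switch to Moderate (34 → 35). Not NE.
(Moderate, Light): Brand 2 can switch to Moderate (13 → 88). Not NE.
(Moderate, Moderate): Brand 1 can switch to None (48 → 59). Not NE.
(Moderate, Heavy): Brand 2 can switch to Moderate (25 → 88). Not NE.

There is no pure-strategy Nash equilibrium.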